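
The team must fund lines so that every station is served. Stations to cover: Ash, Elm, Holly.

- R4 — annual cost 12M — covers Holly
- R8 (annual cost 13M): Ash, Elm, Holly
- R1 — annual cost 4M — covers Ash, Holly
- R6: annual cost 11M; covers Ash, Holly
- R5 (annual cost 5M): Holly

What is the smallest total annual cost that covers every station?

13

R8 alone covers Ash, Elm, Holly — every station.
Total annual cost: 13.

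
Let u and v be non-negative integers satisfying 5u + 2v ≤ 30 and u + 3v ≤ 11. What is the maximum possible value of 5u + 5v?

35

The continuous relaxation peaks at (5.23, 1.92) with value 35.77; rounding to a feasible lattice point costs some objective.
(u,v)=(5,2): 5·5+2·2=29≤30, 1·5+3·2=11≤11, objective 35.
(u,v)=(5,1): 5·5+2·1=27≤30, 1·5+3·1=8≤11, objective 30.
The best lattice point is (5,2), giving 35.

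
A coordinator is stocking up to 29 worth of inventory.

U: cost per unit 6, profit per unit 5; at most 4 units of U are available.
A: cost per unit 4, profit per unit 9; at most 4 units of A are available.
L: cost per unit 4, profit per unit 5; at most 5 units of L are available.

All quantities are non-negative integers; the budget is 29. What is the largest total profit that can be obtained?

51

3×A and 4×L: cost 28 ≤ 29, profit 3·9 + 4·5 = 47.
4×A and 3×L: cost 28 ≤ 29, profit 4·9 + 3·5 = 51.
Best is 51.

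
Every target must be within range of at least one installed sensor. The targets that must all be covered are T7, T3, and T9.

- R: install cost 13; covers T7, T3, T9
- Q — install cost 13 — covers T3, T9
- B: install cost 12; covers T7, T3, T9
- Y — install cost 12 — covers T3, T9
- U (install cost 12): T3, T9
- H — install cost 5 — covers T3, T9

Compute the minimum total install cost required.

12

The greedy cost-per-new-target heuristic would pick H and B for 17, but a cheaper cover exists.
B alone covers T7, T3, T9 — every target.
Total install cost: 12.
No cover costs less than 12.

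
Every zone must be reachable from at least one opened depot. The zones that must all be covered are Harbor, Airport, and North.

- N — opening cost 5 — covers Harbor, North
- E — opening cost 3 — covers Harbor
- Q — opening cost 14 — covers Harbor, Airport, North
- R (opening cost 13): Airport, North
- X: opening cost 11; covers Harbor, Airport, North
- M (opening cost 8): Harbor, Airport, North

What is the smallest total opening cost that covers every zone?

8

The greedy cost-per-new-zone heuristic would pick N and M for 13, but a cheaper cover exists.
M alone covers Harbor, Airport, North — every zone.
Total opening cost: 8.
No cover costs less than 8.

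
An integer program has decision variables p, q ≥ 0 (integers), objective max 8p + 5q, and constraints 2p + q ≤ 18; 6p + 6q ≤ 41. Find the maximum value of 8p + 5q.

Relaxing integrality, the LP optimum is 54.67 at (p,q) = (6.83, 0), which is not an integer point.
(p,q)=(6,0): 2·6+1·0=12≤18, 6·6+6·0=36≤41, objective 48.
(p,q)=(5,1): 2·5+1·1=11≤18, 6·5+6·1=36≤41, objective 45.
(p,q)=(5,0): 2·5+1·0=10≤18, 6·5+6·0=30≤41, objective 40.
The best lattice point is (6,0), giving 48.

48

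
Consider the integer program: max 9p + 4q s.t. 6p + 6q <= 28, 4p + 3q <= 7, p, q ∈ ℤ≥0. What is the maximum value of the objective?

(p,q)=(1,1) is feasible, giving 13.
(p,q)=(1,0) is feasible, giving 9.
(p,q)=(0,2) is feasible, giving 8.
The best lattice point is (1,1), giving 13.

13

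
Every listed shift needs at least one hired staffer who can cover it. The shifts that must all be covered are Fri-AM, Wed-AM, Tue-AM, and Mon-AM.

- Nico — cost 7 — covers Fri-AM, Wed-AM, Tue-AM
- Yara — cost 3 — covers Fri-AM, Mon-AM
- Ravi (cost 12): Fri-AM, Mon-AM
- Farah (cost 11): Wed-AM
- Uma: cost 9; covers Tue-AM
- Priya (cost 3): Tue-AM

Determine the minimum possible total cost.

10

Choose Nico and Yara: together they cover Fri-AM, Wed-AM, Tue-AM, Mon-AM — every shift.
Total cost: 7 + 3 = 10.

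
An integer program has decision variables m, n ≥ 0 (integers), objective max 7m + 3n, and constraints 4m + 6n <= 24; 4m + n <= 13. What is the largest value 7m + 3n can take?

24

(m,n)=(3,1) is feasible, giving 24.
(m,n)=(3,0) is feasible, giving 21.
(m,n)=(2,2) is feasible, giving 20.
The best lattice point is (3,1), giving 24.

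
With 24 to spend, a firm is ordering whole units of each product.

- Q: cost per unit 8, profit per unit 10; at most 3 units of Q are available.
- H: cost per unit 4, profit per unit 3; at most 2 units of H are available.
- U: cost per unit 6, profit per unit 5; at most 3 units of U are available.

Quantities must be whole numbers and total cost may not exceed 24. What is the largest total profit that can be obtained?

Take 3×Q: cost 24 ≤ 24, profit 3·10 = 30.
Q has the best ratio (10/8) and is taken to its limit of 3; remaining capacity is filled optimally with the others.

30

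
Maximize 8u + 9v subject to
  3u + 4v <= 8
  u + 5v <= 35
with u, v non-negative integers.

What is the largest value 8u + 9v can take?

18

Relaxing integrality, the LP optimum is 21.33 at (u,v) = (2.67, 0), which is not an integer point.
(u,v)=(0,2): 3·0+4·2=8≤8, 1·0+5·2=10≤35, objective 18.
(u,v)=(1,1): 3·1+4·1=7≤8, 1·1+5·1=6≤35, objective 17.
Maximum is 18 at (u,v)=(0,2).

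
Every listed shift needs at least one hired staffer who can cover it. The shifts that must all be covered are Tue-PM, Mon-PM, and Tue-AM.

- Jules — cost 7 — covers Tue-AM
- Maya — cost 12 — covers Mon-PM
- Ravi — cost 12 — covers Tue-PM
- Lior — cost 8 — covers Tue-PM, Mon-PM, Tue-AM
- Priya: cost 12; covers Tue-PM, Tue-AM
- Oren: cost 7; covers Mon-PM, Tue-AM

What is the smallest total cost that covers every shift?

8

Lior alone covers Tue-PM, Mon-PM, Tue-AM — every shift.
Total cost: 8.
No cover costs less than 8.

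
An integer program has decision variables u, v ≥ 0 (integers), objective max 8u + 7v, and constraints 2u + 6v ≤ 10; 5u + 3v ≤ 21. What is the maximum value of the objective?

32

The continuous relaxation peaks at (4, 0.333) with value 34.33; rounding to a feasible lattice point costs some objective.
(u,v)=(4,0): 2·4+6·0=8≤10, 5·4+3·0=20≤21, objective 32.
(u,v)=(3,0): 2·3+6·0=6≤10, 5·3+3·0=15≤21, objective 24.
The best lattice point is (4,0), giving 32.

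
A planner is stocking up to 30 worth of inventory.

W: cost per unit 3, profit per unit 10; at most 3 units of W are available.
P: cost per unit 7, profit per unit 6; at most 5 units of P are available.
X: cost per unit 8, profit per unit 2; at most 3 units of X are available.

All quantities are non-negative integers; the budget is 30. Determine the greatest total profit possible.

48

W has the best ratio (10/3); taking only W gives at most 3×10 = 30 (stopped by the supply cap of 3).
Mixing does better — 3×W and 3×P: cost 30 ≤ 30, profit 3·10 + 3·6 = 48.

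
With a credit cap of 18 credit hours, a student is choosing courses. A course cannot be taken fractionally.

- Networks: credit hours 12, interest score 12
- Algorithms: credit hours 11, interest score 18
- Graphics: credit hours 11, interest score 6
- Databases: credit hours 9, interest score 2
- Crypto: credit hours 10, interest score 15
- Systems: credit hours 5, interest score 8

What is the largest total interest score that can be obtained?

Allowing fractional choices, the relaxed optimum would be about 29.0, but courses are indivisible.
Crypto + Systems: credit hours 10 + 5 = 15 ≤ 18, interest score 15 + 8 = 23.
Algorithms + Systems: credit hours 11 + 5 = 16 ≤ 18, interest score 18 + 8 = 26.
Best is Algorithms and Systems with total interest score 26.

26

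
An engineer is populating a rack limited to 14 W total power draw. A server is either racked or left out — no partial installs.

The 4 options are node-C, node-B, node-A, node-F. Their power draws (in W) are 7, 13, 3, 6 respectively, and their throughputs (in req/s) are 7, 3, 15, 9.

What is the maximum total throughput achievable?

Take node-A and node-F: power draw 3 + 6 = 9 ≤ 14, throughput 15 + 9 = 24.
No other feasible combination does better.

24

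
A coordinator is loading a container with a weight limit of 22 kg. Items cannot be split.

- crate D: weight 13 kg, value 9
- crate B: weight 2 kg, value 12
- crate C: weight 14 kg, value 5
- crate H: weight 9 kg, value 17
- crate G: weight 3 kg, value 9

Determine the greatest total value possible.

Allowing fractional choices, the relaxed optimum would be about 43.5, but items are indivisible.
crate D + crate B + crate G: weight 13 + 2 + 3 = 18 ≤ 22, value 9 + 12 + 9 = 30.
crate B + crate H + crate G: weight 2 + 9 + 3 = 14 ≤ 22, value 12 + 17 + 9 = 38.
Best is crate B, crate H, and crate G with total value 38.

38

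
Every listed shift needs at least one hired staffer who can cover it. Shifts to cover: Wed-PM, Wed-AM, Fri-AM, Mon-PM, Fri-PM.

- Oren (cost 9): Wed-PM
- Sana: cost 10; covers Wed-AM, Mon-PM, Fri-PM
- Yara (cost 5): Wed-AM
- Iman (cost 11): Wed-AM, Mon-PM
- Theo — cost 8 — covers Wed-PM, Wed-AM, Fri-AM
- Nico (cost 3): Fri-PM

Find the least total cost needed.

18

Choose Sana and Theo: together they cover Wed-PM, Wed-AM, Fri-AM, Mon-PM, Fri-PM — every shift.
Total cost: 10 + 8 = 18.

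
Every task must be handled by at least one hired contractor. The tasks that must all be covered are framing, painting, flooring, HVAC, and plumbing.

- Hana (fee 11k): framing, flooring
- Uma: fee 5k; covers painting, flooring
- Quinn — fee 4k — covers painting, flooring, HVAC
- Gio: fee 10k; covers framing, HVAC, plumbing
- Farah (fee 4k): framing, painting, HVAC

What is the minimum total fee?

14

The greedy cost-per-new-task heuristic would pick Quinn, Farah, and Gio for 18, but a cheaper cover exists.
Choose Quinn and Gio: together they cover framing, painting, flooring, HVAC, plumbing — every task.
Total fee: 4 + 10 = 14.
No cover costs less than 14.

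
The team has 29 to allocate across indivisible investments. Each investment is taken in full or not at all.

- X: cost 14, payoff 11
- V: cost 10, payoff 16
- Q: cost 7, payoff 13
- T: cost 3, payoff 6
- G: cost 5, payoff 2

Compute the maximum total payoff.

37

Allowing fractional choices, the relaxed optimum would be about 42.1, but investments are indivisible.
V + Q + T: cost 10 + 7 + 3 = 20 ≤ 29, payoff 16 + 13 + 6 = 35.
X + V + T: cost 14 + 10 + 3 = 27 ≤ 29, payoff 11 + 16 + 6 = 33.
V + Q + T + G: cost 10 + 7 + 3 + 5 = 25 ≤ 29, payoff 16 + 13 + 6 + 2 = 37.
Best is V, Q, T, and G with total payoff 37.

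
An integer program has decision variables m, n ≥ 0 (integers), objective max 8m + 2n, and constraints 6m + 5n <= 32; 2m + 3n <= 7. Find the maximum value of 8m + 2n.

Relaxing integrality, the LP optimum is 28.00 at (m,n) = (3.5, 0), which is not an integer point.
(m,n)=(3,0): 6·3+5·0=18≤32, 2·3+3·0=6≤7, objective 24.
(m,n)=(2,1): 6·2+5·1=17≤32, 2·2+3·1=7≤7, objective 18.
(m,n)=(2,0): 6·2+5·0=12≤32, 2·2+3·0=4≤7, objective 16.
No feasible integer point exceeds 24.

24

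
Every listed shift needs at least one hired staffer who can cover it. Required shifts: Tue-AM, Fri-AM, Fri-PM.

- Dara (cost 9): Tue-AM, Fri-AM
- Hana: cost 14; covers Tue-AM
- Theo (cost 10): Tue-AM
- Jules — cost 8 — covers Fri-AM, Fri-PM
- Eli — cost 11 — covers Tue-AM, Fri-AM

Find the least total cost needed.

17

This is an integer covering problem.
Choose Dara and Jules: together they cover Tue-AM, Fri-AM, Fri-PM — every shift.
Total cost: 9 + 8 = 17.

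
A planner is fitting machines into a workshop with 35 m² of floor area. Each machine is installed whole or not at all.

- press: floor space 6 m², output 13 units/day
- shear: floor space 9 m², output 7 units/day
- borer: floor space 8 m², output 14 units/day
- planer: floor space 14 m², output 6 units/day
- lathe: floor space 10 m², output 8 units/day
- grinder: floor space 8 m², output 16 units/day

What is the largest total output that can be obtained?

51

This is a 0-1 knapsack instance.
Take press, borer, lathe, and grinder: floor space 6 + 8 + 10 + 8 = 32 ≤ 35, output 13 + 14 + 8 + 16 = 51.
No other feasible combination does better.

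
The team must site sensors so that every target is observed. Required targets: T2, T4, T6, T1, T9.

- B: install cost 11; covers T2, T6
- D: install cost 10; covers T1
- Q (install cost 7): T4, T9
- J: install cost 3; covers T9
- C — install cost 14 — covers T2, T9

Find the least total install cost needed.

This is a weighted set-cover instance.
The greedy cost-per-new-target heuristic would pick J, B, Q, and D for 31, but a cheaper cover exists.
Choose B, D, and Q: together they cover T2, T4, T6, T1, T9 — every target.
Total install cost: 11 + 10 + 7 = 28.
No cover costs less than 28.

28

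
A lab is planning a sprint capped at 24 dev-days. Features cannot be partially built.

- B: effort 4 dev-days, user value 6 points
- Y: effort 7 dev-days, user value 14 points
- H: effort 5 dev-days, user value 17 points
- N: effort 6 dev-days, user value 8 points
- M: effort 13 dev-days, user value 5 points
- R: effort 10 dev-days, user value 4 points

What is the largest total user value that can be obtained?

45

This is a 0-1 knapsack instance.
Y + H + N: effort 7 + 5 + 6 = 18 ≤ 24, user value 14 + 17 + 8 = 39.
B + Y + H: effort 4 + 7 + 5 = 16 ≤ 24, user value 6 + 14 + 17 = 37.
B + Y + H + N: effort 4 + 7 + 5 + 6 = 22 ≤ 24, user value 6 + 14 + 17 + 8 = 45.
Best is B, Y, H, and N with total user value 45.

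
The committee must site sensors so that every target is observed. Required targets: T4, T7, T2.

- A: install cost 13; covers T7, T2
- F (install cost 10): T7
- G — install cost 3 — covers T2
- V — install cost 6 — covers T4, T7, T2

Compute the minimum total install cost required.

This is a weighted set-cover instance.
V alone covers T4, T7, T2 — every target.
Total install cost: 6.
No cover costs less than 6.

6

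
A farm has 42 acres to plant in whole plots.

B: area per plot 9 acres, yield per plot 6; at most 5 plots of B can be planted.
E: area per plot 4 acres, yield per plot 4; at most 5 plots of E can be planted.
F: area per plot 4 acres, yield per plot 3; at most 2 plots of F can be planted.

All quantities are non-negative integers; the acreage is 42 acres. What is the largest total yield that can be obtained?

E has the best ratio (4/4); taking only E gives at most 5×4 = 20 (stopped by the supply cap of 5).
Mixing does better — 2×B, 5×E, and 1×F: area 42 ≤ 42, yield 2·6 + 5·4 + 1·3 = 35.

35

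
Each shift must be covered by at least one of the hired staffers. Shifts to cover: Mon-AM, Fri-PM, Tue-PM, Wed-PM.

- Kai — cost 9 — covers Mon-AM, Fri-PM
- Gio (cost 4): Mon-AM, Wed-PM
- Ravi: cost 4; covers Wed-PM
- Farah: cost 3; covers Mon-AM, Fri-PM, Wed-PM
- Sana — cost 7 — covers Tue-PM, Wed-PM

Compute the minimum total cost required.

Choose Farah and Sana: together they cover Mon-AM, Fri-PM, Tue-PM, Wed-PM — every shift.
Total cost: 3 + 7 = 10.

10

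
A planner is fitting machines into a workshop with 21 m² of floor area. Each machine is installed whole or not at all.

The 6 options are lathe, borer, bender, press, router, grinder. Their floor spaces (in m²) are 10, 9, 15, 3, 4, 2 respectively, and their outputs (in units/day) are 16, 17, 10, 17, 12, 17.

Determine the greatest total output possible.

63

Allowing fractional choices, the relaxed optimum would be about 67.8, but machines are indivisible.
borer + press + grinder: floor space 9 + 3 + 2 = 14 ≤ 21, output 17 + 17 + 17 = 51.
lathe + press + router + grinder: floor space 10 + 3 + 4 + 2 = 19 ≤ 21, output 16 + 17 + 12 + 17 = 62.
borer + press + router + grinder: floor space 9 + 3 + 4 + 2 = 18 ≤ 21, output 17 + 17 + 12 + 17 = 63.
Best is borer, press, router, and grinder with total output 63.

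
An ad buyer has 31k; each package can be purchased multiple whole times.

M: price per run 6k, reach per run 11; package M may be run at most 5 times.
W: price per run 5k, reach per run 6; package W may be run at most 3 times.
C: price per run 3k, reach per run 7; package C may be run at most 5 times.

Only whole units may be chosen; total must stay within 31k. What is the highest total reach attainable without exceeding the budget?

C has the best ratio (7/3); taking only C gives at most 5×7 = 35 (stopped by the supply cap of 5).
Mixing does better — 3×M and 4×C: price 30 ≤ 31, reach 3·11 + 4·7 = 61.

61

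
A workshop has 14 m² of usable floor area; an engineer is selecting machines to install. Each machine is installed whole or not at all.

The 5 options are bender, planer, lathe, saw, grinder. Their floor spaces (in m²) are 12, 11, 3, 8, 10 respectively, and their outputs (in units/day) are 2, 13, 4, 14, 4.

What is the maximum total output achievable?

lathe + saw: floor space 3 + 8 = 11 ≤ 14, output 4 + 14 = 18.
planer + lathe: floor space 11 + 3 = 14 ≤ 14, output 13 + 4 = 17.
Best is lathe and saw with total output 18.

18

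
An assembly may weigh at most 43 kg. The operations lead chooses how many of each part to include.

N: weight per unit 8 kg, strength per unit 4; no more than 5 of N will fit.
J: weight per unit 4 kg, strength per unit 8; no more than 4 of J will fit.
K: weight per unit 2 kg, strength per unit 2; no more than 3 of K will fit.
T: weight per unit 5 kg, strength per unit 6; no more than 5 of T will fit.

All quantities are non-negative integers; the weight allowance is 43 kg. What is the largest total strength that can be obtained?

64

J has the best ratio (8/4); taking only J gives at most 4×8 = 32 (stopped by the supply cap of 4).
Mixing does better — 4×J, 1×K, and 5×T: weight 43 ≤ 43, strength 4·8 + 1·2 + 5·6 = 64.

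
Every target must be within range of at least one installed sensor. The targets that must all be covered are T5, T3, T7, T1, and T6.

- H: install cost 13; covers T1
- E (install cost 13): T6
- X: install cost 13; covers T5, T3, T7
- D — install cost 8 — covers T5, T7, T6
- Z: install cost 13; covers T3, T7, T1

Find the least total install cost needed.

21

Choose D and Z: together they cover T5, T3, T7, T1, T6 — every target.
Total install cost: 8 + 13 = 21.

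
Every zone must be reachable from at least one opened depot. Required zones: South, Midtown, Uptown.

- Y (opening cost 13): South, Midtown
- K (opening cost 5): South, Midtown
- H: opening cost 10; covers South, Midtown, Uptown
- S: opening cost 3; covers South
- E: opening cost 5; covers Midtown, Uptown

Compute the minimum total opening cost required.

8

The greedy cost-per-new-zone heuristic would pick K and E for 10, but a cheaper cover exists.
Choose S and E: together they cover South, Midtown, Uptown — every zone.
Total opening cost: 3 + 5 = 8.
No cover costs less than 8.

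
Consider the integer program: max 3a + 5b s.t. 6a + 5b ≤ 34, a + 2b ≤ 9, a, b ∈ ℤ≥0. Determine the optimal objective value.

Relaxing integrality, the LP optimum is 24.14 at (a,b) = (3.29, 2.86), which is not an integer point.
(a,b)=(3,3): 6·3+5·3=33≤34, 1·3+2·3=9≤9, objective 24.
(a,b)=(4,2): 6·4+5·2=34≤34, 1·4+2·2=8≤9, objective 22.
(a,b)=(2,3): 6·2+5·3=27≤34, 1·2+2·3=8≤9, objective 21.
The best lattice point is (3,3), giving 24.

24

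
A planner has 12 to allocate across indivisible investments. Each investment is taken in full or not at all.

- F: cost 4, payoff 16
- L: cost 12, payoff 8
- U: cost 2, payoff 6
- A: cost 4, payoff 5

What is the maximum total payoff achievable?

F + U + A: cost 4 + 2 + 4 = 10 ≤ 12, payoff 16 + 6 + 5 = 27.
F + U: cost 4 + 2 = 6 ≤ 12, payoff 16 + 6 = 22.
Best is F, U, and A with total payoff 27.

27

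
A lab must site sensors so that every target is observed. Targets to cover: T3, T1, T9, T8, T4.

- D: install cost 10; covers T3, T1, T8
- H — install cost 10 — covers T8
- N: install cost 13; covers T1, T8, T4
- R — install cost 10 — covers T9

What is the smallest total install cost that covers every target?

33

Choose D, N, and R: together they cover T3, T1, T9, T8, T4 — every target.
Total install cost: 10 + 13 + 10 = 33.
No cover costs less than 33.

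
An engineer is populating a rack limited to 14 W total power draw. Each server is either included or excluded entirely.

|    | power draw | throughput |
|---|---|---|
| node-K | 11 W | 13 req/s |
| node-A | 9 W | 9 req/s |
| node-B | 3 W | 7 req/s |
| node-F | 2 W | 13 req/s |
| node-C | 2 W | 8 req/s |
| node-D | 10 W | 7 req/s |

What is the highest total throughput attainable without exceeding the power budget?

This is an integer program with binary decision variables.
Allowing fractional choices, the relaxed optimum would be about 36.3, but servers are indivisible.
node-A + node-F + node-C: power draw 9 + 2 + 2 = 13 ≤ 14, throughput 9 + 13 + 8 = 30.
node-A + node-B + node-F: power draw 9 + 3 + 2 = 14 ≤ 14, throughput 9 + 7 + 13 = 29.
Best is node-A, node-F, and node-C with total throughput 30.

30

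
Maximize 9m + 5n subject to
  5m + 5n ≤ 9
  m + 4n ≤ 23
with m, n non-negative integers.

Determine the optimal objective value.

9

The continuous relaxation peaks at (1.8, 0) with value 16.20; rounding to a feasible lattice point costs some objective.
(m,n)=(1,0): 5·1+5·0=5≤9, 1·1+4·0=1≤23, objective 9.
(m,n)=(0,1): 5·0+5·1=5≤9, 1·0+4·1=4≤23, objective 5.
(m,n)=(0,0): 5·0+5·0=0≤9, 1·0+4·0=0≤23, objective 0.
No feasible integer point exceeds 9.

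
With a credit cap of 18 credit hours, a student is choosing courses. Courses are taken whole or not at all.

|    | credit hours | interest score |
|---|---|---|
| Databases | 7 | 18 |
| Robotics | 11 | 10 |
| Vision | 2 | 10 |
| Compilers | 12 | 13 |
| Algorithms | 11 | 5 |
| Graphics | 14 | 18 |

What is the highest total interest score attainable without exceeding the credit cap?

28

Databases + Robotics: credit hours 7 + 11 = 18 ≤ 18, interest score 18 + 10 = 28.
Vision + Graphics: credit hours 2 + 14 = 16 ≤ 18, interest score 10 + 18 = 28.
Databases + Vision: credit hours 7 + 2 = 9 ≤ 18, interest score 18 + 10 = 28.
The maximum interest score is 28; one optimal choice is Databases and Vision.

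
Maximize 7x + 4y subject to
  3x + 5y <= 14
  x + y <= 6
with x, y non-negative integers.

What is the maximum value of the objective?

Relaxing integrality, the LP optimum is 32.67 at (x,y) = (4.67, 0), which is not an integer point.
(x,y)=(4,0): 3·4+5·0=12≤14, 1·4+1·0=4≤6, objective 28.
(x,y)=(3,1): 3·3+5·1=14≤14, 1·3+1·1=4≤6, objective 25.
(x,y)=(3,0): 3·3+5·0=9≤14, 1·3+1·0=3≤6, objective 21.
Maximum is 28 at (x,y)=(4,0).

28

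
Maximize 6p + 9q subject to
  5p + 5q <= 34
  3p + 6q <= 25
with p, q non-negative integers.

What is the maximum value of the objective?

(p,q)=(4,2): 5·4+5·2=30≤34, 3·4+6·2=24≤25, objective 42.
(p,q)=(5,1): 5·5+5·1=30≤34, 3·5+6·1=21≤25, objective 39.
The best lattice point is (4,2), giving 42.

42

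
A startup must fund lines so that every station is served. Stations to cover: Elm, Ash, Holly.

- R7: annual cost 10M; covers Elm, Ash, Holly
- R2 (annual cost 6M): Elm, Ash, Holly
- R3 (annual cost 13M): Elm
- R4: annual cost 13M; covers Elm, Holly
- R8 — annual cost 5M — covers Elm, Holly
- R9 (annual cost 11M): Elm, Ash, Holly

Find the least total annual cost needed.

R2 alone covers Elm, Ash, Holly — every station.
Total annual cost: 6.

6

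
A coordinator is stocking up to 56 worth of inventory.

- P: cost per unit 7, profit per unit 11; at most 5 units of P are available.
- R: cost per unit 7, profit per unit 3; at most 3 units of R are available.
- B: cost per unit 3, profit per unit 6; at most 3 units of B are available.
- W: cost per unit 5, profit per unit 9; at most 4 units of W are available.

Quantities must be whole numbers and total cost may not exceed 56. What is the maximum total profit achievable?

94

This is a bounded integer knapsack.
4×P, 2×B, and 4×W: cost 54 ≤ 56, profit 4·11 + 2·6 + 4·9 = 92.
5×P, 2×B, and 3×W: cost 56 ≤ 56, profit 5·11 + 2·6 + 3·9 = 94.
Best is 94.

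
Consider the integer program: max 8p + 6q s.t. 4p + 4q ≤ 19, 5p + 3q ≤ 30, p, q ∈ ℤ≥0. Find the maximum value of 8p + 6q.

32

(p,q)=(4,0) is feasible, giving 32.
(p,q)=(3,1) is feasible, giving 30.
Maximum is 32 at (p,q)=(4,0).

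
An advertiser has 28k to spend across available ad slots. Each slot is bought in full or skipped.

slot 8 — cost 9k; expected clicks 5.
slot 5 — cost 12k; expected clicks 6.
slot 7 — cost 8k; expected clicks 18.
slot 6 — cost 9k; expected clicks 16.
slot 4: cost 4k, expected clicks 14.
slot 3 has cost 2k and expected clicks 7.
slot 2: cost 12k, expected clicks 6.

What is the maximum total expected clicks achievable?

Allowing fractional choices, the relaxed optimum would be about 57.8, but ad slots are indivisible.
slot 7 + slot 6 + slot 4 + slot 3: cost 8 + 9 + 4 + 2 = 23 ≤ 28, expected clicks 18 + 16 + 14 + 7 = 55.
slot 8 + slot 7 + slot 6 + slot 3: cost 9 + 8 + 9 + 2 = 28 ≤ 28, expected clicks 5 + 18 + 16 + 7 = 46.
slot 7 + slot 6 + slot 4: cost 8 + 9 + 4 = 21 ≤ 28, expected clicks 18 + 16 + 14 = 48.
Best is slot 7, slot 6, slot 4, and slot 3 with total expected clicks 55.

55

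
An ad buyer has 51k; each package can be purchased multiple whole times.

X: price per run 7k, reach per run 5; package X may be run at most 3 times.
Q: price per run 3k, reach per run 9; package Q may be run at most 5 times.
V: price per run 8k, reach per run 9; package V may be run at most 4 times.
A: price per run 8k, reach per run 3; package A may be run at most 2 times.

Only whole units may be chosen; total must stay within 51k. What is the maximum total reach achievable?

This is a bounded integer knapsack.
Q has the best ratio (9/3); taking only Q gives at most 5×9 = 45 (stopped by the supply cap of 5).
Mixing does better — 5×Q and 4×V: price 47 ≤ 51, reach 5·9 + 4·9 = 81.

81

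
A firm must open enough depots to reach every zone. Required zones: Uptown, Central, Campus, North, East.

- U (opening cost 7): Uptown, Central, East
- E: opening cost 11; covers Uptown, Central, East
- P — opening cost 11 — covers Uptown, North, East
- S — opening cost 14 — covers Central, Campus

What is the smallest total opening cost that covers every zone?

25

This is an integer covering problem.
The greedy cost-per-new-zone heuristic would pick U, P, and S for 32, but a cheaper cover exists.
Choose P and S: together they cover Uptown, Central, Campus, North, East — every zone.
Total opening cost: 11 + 14 = 25.
No cover costs less than 25.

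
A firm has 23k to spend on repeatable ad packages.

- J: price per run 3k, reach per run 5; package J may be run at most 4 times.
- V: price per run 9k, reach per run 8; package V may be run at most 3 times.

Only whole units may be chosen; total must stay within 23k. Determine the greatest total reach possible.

3×J and 1×V: price 18 ≤ 23, reach 3·5 + 1·8 = 23.
4×J and 1×V: price 21 ≤ 23, reach 4·5 + 1·8 = 28.
Best is 28.

28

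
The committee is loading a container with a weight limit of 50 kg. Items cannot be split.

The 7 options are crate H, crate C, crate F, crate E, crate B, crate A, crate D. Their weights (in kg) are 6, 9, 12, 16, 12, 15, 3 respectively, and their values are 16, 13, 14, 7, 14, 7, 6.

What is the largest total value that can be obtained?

63

crate H + crate C + crate F + crate B: weight 6 + 9 + 12 + 12 = 39 ≤ 50, value 16 + 13 + 14 + 14 = 57.
crate H + crate C + crate F + crate B + crate D: weight 6 + 9 + 12 + 12 + 3 = 42 ≤ 50, value 16 + 13 + 14 + 14 + 6 = 63.
crate H + crate F + crate B + crate A + crate D: weight 6 + 12 + 12 + 15 + 3 = 48 ≤ 50, value 16 + 14 + 14 + 7 + 6 = 57.
Best is crate H, crate C, crate F, crate B, and crate D with total value 63.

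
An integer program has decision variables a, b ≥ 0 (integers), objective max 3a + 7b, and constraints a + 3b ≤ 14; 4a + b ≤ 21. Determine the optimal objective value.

34

The continuous relaxation peaks at (4.45, 3.18) with value 35.64; rounding to a feasible lattice point costs some objective.
(a,b)=(2,4): 1·2+3·4=14≤14, 4·2+1·4=12≤21, objective 34.
(a,b)=(4,3): 1·4+3·3=13≤14, 4·4+1·3=19≤21, objective 33.
(a,b)=(1,4): 1·1+3·4=13≤14, 4·1+1·4=8≤21, objective 31.
The best lattice point is (2,4), giving 34.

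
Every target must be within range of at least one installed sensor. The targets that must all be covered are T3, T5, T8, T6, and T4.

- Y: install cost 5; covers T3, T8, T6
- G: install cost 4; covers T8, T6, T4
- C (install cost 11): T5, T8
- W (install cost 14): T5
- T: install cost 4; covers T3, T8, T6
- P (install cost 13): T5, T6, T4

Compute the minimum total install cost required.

17

Choose T and P: together they cover T3, T5, T8, T6, T4 — every target.
Total install cost: 4 + 13 = 17.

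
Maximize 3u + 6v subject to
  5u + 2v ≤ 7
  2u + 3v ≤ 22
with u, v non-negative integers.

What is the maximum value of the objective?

Relaxing integrality, the LP optimum is 21.00 at (u,v) = (0, 3.5), which is not an integer point.
(u,v)=(0,3) is feasible, giving 18.
(u,v)=(0,2) is feasible, giving 12.
The best lattice point is (0,3), giving 18.

18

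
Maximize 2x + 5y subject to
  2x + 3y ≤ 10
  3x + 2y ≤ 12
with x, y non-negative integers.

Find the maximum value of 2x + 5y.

Relaxing integrality, the LP optimum is 16.67 at (x,y) = (0, 3.33), which is not an integer point.
(x,y)=(0,3): 2·0+3·3=9≤10, 3·0+2·3=6≤12, objective 15.
(x,y)=(1,2): 2·1+3·2=8≤10, 3·1+2·2=7≤12, objective 12.
No feasible integer point exceeds 15.

15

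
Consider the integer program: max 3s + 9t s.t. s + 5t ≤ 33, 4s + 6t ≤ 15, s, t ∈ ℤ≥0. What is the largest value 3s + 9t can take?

Relaxing integrality, the LP optimum is 22.50 at (s,t) = (0, 2.5), which is not an integer point.
(s,t)=(0,2): 1·0+5·2=10≤33, 4·0+6·2=12≤15, objective 18.
(s,t)=(1,1): 1·1+5·1=6≤33, 4·1+6·1=10≤15, objective 12.
(s,t)=(0,1): 1·0+5·1=5≤33, 4·0+6·1=6≤15, objective 9.
The best lattice point is (0,2), giving 18.

18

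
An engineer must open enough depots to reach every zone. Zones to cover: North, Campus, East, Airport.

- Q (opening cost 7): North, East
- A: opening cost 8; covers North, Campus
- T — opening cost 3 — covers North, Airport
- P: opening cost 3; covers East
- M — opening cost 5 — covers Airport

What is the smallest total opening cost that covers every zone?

14

This is a weighted set-cover instance.
Choose A, T, and P: together they cover North, Campus, East, Airport — every zone.
Total opening cost: 8 + 3 + 3 = 14.
No cover costs less than 14.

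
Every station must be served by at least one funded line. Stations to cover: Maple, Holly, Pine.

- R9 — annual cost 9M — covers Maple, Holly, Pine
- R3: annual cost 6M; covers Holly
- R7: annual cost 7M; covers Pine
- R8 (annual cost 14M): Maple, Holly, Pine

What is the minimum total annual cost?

9

R9 alone covers Maple, Holly, Pine — every station.
Total annual cost: 9.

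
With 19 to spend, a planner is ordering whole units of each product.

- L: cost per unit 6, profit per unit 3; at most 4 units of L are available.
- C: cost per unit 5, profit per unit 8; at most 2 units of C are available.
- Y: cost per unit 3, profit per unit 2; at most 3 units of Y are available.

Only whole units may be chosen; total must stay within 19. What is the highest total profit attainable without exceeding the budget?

C has the best ratio (8/5); taking only C gives at most 2×8 = 16 (stopped by the supply cap of 2).
Mixing does better — 2×C and 3×Y: cost 19 ≤ 19, profit 2·8 + 3·2 = 22.

22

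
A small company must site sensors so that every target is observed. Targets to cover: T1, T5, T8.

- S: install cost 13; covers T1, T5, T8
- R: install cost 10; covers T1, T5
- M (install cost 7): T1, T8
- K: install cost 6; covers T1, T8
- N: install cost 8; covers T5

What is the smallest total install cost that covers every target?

13

This is a weighted set-cover instance.
The greedy cost-per-new-target heuristic would pick K and N for 14, but a cheaper cover exists.
S alone covers T1, T5, T8 — every target.
Total install cost: 13.
No cover costs less than 13.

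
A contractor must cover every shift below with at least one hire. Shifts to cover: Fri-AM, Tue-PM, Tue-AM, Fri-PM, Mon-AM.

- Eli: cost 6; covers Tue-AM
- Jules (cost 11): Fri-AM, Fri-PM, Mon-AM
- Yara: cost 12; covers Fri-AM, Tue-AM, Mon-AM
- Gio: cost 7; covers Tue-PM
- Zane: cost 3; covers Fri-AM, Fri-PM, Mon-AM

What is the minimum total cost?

16

Choose Eli, Gio, and Zane: together they cover Fri-AM, Tue-PM, Tue-AM, Fri-PM, Mon-AM — every shift.
Total cost: 6 + 7 + 3 = 16.
No cover costs less than 16.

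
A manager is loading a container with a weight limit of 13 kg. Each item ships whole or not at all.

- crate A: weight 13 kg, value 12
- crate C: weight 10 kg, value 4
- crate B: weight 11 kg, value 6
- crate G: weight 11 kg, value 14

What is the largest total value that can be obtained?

Allowing fractional choices, the relaxed optimum would be about 15.8, but items are indivisible.
crate G: weight 11 ≤ 13, value 14.
crate A: weight 13 ≤ 13, value 12.
Best is crate G with total value 14.

14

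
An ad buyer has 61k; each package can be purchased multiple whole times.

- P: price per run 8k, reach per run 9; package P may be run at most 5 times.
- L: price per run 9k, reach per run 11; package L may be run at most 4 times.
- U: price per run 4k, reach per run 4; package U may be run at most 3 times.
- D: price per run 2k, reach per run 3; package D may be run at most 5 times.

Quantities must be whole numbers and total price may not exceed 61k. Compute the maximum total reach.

75

This is a bounded integer knapsack.
D has the best ratio (3/2); taking only D gives at most 5×3 = 15 (stopped by the supply cap of 5).
Mixing does better — 3×P, 3×L, and 5×D: price 61 ≤ 61, reach 3·9 + 3·11 + 5·3 = 75.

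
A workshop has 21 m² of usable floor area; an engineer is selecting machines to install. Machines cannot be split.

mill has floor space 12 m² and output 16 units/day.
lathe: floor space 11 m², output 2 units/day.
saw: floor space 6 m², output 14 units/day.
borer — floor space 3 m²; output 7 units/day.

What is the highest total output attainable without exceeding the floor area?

Treat it as a binary knapsack problem.
mill + saw: floor space 12 + 6 = 18 ≤ 21, output 16 + 14 = 30.
mill + saw + borer: floor space 12 + 6 + 3 = 21 ≤ 21, output 16 + 14 + 7 = 37.
Best is mill, saw, and borer with total output 37.

37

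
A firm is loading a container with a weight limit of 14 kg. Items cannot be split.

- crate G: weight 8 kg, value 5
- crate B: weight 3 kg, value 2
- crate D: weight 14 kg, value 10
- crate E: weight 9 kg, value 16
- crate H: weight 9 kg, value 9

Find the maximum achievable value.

18

Allowing fractional choices, the relaxed optimum would be about 21.0, but items are indivisible.
crate B + crate E: weight 3 + 9 = 12 ≤ 14, value 2 + 16 = 18.
crate E: weight 9 ≤ 14, value 16.
crate B + crate H: weight 3 + 9 = 12 ≤ 14, value 2 + 9 = 11.
Best is crate B and crate E with total value 18.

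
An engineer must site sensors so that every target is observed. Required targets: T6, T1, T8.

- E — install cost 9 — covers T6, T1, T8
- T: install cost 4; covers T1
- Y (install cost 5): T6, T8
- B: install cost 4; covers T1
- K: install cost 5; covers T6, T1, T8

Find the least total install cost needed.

5

K alone covers T6, T1, T8 — every target.
Total install cost: 5.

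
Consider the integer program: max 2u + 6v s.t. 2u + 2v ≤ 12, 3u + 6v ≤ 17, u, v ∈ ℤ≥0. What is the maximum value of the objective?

14

(u,v)=(1,2): 2·1+2·2=6≤12, 3·1+6·2=15≤17, objective 14.
(u,v)=(0,2): 2·0+2·2=4≤12, 3·0+6·2=12≤17, objective 12.
(u,v)=(2,1): 2·2+2·1=6≤12, 3·2+6·1=12≤17, objective 10.
(u,v)=(1,1): 2·1+2·1=4≤12, 3·1+6·1=9≤17, objective 8.
The best lattice point is (1,2), giving 14.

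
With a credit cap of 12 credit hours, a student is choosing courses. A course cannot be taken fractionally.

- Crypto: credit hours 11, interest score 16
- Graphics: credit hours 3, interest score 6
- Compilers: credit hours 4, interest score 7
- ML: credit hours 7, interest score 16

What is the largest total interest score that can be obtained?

23

Take Compilers and ML: credit hours 4 + 7 = 11 ≤ 12, interest score 7 + 16 = 23.
No other feasible combination does better.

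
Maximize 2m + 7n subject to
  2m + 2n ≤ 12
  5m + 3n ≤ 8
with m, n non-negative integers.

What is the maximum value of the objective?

14

Relaxing integrality, the LP optimum is 18.67 at (m,n) = (0, 2.67), which is not an integer point.
(m,n)=(0,2): 2·0+2·2=4≤12, 5·0+3·2=6≤8, objective 14.
(m,n)=(1,1): 2·1+2·1=4≤12, 5·1+3·1=8≤8, objective 9.
(m,n)=(0,1): 2·0+2·1=2≤12, 5·0+3·1=3≤8, objective 7.
No feasible integer point exceeds 14.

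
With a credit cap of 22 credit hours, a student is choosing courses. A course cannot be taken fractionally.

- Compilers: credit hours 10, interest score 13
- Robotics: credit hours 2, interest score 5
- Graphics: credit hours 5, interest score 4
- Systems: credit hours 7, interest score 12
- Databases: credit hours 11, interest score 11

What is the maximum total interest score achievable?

30

This is a 0-1 knapsack instance.
Robotics + Systems + Databases: credit hours 2 + 7 + 11 = 20 ≤ 22, interest score 5 + 12 + 11 = 28.
Compilers + Graphics + Systems: credit hours 10 + 5 + 7 = 22 ≤ 22, interest score 13 + 4 + 12 = 29.
Compilers + Robotics + Systems: credit hours 10 + 2 + 7 = 19 ≤ 22, interest score 13 + 5 + 12 = 30.
Best is Compilers, Robotics, and Systems with total interest score 30.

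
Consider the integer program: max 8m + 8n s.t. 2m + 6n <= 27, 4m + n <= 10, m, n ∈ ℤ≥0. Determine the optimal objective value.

40

(m,n)=(1,4) is feasible, giving 40.
(m,n)=(1,3) is feasible, giving 32.
(m,n)=(0,4) is feasible, giving 32.
No feasible integer point exceeds 40.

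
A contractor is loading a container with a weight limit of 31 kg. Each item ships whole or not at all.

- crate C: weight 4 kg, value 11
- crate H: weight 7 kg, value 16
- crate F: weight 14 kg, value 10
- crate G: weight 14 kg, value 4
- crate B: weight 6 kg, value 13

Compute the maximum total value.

50

crate C + crate H + crate B: weight 4 + 7 + 6 = 17 ≤ 31, value 11 + 16 + 13 = 40.
crate C + crate H + crate G + crate B: weight 4 + 7 + 14 + 6 = 31 ≤ 31, value 11 + 16 + 4 + 13 = 44.
crate C + crate H + crate F + crate B: weight 4 + 7 + 14 + 6 = 31 ≤ 31, value 11 + 16 + 10 + 13 = 50.
Best is crate C, crate H, crate F, and crate B with total value 50.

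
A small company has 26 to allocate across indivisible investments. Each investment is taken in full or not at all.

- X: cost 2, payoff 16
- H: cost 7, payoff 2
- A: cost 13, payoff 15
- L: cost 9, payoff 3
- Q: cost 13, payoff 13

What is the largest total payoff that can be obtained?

34

Take X, A, and L: cost 2 + 13 + 9 = 24 ≤ 26, payoff 16 + 15 + 3 = 34.
No other feasible combination does better.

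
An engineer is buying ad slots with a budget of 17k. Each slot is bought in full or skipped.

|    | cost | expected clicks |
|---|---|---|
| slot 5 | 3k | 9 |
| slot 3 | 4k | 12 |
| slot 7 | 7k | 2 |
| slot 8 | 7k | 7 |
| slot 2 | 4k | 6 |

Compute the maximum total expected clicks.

28

slot 5 + slot 3 + slot 8: cost 3 + 4 + 7 = 14 ≤ 17, expected clicks 9 + 12 + 7 = 28.
slot 3 + slot 8 + slot 2: cost 4 + 7 + 4 = 15 ≤ 17, expected clicks 12 + 7 + 6 = 25.
slot 5 + slot 3 + slot 2: cost 3 + 4 + 4 = 11 ≤ 17, expected clicks 9 + 12 + 6 = 27.
Best is slot 5, slot 3, and slot 8 with total expected clicks 28.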